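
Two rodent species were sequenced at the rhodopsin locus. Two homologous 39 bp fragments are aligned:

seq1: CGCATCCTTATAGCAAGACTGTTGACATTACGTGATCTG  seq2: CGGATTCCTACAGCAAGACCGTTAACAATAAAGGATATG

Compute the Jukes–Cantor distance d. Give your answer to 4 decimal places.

0.3538

The sequences differ at 11 of 39 sites, so p = 11/39 ≈ 0.282051.
d = −(3/4) ln(1 − 4p/3) = −0.75 ln(1 − 0.376068) = −0.75 ln(0.623932)
  = −0.75 × (-0.471714) = 0.353786 substitutions/site.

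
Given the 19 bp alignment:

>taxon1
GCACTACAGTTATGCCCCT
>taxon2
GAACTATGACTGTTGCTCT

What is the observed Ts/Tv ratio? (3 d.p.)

2.000

Transitions are A↔G and C↔T; transversions are all other mismatches.
Transitions: 6. Transversions: 3.
R = 6/3 = 2.000.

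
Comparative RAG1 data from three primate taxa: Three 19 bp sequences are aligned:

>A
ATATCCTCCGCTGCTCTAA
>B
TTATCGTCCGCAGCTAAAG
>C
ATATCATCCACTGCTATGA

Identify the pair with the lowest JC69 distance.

A–B: 6/19 differ, p = 0.316, d = 0.410.
A–C: 4/19 differ, p = 0.211, d = 0.247.
B–C: 7/19 differ, p = 0.368, d = 0.507.
The smallest distance is between A and C.

A and C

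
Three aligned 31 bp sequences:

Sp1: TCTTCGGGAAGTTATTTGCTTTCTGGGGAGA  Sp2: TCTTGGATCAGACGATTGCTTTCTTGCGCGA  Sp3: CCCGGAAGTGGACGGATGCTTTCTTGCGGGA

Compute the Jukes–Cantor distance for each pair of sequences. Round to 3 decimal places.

Sp1–Sp2: 11/31 sites differ → p ≈ 0.354839, d = −0.75 ln(1 − 0.473119) = 0.480585 ≈ 0.481.
Sp1–Sp3: 16/31 sites differ → p ≈ 0.516129, d = −0.75 ln(1 − 0.688172) = 0.873978 ≈ 0.874.
Sp2–Sp3: 10/31 sites differ → p ≈ 0.322581, d = −0.75 ln(1 − 0.430108) = 0.421731 ≈ 0.422.

d(Sp1,Sp2) = 0.481, d(Sp1,Sp3) = 0.874, d(Sp2,Sp3) = 0.422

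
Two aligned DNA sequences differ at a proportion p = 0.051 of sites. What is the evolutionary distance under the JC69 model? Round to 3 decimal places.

d = −(3/4) ln(1 − 4p/3) = −0.75 ln(1 − 0.068) = −0.75 ln(0.932)
  = −0.75 × (-0.070422) = 0.052817 substitutions/site.

0.053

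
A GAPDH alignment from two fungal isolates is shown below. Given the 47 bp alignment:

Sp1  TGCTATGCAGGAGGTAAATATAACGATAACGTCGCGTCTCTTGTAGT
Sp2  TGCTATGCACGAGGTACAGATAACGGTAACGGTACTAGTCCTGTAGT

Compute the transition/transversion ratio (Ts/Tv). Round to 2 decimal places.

0.57

Transitions are A↔G and C↔T; transversions are all other mismatches.
Transitions: 4. Transversions: 7.
R = 4/7 = 0.571428… ≈ 0.57 (to 2 d.p.).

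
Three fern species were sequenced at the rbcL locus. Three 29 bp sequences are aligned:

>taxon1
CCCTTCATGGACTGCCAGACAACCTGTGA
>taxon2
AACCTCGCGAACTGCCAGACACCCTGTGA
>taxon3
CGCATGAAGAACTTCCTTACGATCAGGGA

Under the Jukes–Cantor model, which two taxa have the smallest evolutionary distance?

taxon1–taxon2: 7/29 differ, p = 0.241, d = 0.291.
taxon1–taxon3: 12/29 differ, p = 0.414, d = 0.602.
taxon2–taxon3: 14/29 differ, p = 0.483, d = 0.774.
The smallest distance is between taxon1 and taxon2.

taxon1 and taxon2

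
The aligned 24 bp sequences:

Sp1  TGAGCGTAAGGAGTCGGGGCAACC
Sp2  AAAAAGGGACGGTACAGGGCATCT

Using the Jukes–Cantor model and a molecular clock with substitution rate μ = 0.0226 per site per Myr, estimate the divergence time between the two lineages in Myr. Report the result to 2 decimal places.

21.25

The sequences differ at 13 of 24 sites, so p = 13/24 ≈ 0.541667.
d = −(3/4) ln(1 − 4p/3) = −0.75 ln(1 − 0.722223) = −0.75 ln(0.277777)
  = −0.75 × (-1.280937) = 0.960703 substitutions/site.
Under a molecular clock d = 2μt, so t = d/(2μ) = 0.960703 / (2 × 0.0226) = 21.25 Myr.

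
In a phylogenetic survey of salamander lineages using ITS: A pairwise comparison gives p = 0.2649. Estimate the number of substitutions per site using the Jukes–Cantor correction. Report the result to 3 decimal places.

0.327

d = −(3/4) ln(1 − 4p/3) = −0.75 ln(1 − 0.3532) = −0.75 ln(0.6468)
  = −0.75 × (-0.435718) = 0.326789 substitutions/site.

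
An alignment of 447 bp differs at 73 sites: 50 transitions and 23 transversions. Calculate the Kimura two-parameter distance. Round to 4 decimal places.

0.1881

P = 50/447 ≈ 0.111857 and Q = 23/447 ≈ 0.051454.
Under the Kimura two-parameter model, d = −½ ln(1 − 2P − Q) − ¼ ln(1 − 2Q).
1 − 2P − Q = 0.724832, giving −½ ln(0.724832) = 0.160908.
1 − 2Q = 0.897092, giving −¼ ln(0.897092) = 0.027149.
d = 0.160908 + 0.027149 = 0.188057.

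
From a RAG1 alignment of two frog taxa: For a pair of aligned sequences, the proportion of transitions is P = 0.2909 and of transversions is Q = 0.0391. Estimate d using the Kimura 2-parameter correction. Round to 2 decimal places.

0.51

Under the Kimura two-parameter model, d = −½ ln(1 − 2P − Q) − ¼ ln(1 − 2Q).
1 − 2P − Q = 0.3791, giving −½ ln(0.3791) = 0.484978.
1 − 2Q = 0.9218, giving −¼ ln(0.9218) = 0.020357.
d = 0.484978 + 0.020357 = 0.505335.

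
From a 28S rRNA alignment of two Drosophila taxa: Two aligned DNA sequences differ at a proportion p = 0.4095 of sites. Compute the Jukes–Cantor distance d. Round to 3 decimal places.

d = −(3/4) ln(1 − 4p/3) = −0.75 ln(1 − 0.546) = −0.75 ln(0.454)
  = −0.75 × (-0.789658) = 0.592244 substitutions/site.

0.592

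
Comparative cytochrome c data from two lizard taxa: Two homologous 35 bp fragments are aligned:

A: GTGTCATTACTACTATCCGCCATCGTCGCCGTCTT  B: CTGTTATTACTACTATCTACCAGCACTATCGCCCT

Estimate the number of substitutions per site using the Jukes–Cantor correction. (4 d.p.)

0.4582

The sequences differ at 12 of 35 sites, so p = 12/35 ≈ 0.342857.
d = −(3/4) ln(1 − 4p/3) = −0.75 ln(1 − 0.457143) = −0.75 ln(0.542857)
  = −0.75 × (-0.610909) = 0.458182 substitutions/site.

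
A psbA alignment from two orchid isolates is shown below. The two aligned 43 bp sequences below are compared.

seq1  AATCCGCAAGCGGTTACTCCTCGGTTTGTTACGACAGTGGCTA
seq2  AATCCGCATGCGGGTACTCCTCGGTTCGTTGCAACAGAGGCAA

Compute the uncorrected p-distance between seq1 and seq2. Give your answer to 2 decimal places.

0.16

The sequences differ at 7 of 43 positions (sites 9, 14, 27, 31, 33, 38, 42).
p = 7/43 = 0.162790… ≈ 0.16 (to 2 d.p.).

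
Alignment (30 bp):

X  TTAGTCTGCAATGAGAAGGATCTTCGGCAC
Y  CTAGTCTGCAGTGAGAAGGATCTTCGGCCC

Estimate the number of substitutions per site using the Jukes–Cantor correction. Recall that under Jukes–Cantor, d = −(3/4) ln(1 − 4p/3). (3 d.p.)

0.107

The sequences differ at 3 of 30 sites (1, 11, 29), so p = 3/30 = 0.1.
d = −(3/4) ln(1 − 4p/3) = −0.75 ln(1 − 0.133333) = −0.75 ln(0.866667)
  = −0.75 × (-0.143100) = 0.107325 substitutions/site.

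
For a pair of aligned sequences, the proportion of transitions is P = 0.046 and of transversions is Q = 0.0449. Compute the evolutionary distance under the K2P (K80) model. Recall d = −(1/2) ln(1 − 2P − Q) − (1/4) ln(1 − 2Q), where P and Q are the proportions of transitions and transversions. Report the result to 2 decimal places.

Under the Kimura two-parameter model, d = −½ ln(1 − 2P − Q) − ¼ ln(1 − 2Q).
1 − 2P − Q = 0.8631, giving −½ ln(0.8631) = 0.073612.
1 − 2Q = 0.9102, giving −¼ ln(0.9102) = 0.023523.
d = 0.073612 + 0.023523 = 0.097135.

0.10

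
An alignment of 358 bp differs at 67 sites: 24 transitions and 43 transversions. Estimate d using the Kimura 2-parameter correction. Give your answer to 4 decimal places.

0.2153

P = 24/358 ≈ 0.067039 and Q = 43/358 ≈ 0.120112.
Under the Kimura two-parameter model, d = −½ ln(1 − 2P − Q) − ¼ ln(1 − 2Q).
1 − 2P − Q = 0.74581, giving −½ ln(0.74581) = 0.146642.
1 − 2Q = 0.759776, giving −¼ ln(0.759776) = 0.068683.
d = 0.146642 + 0.068683 = 0.215325.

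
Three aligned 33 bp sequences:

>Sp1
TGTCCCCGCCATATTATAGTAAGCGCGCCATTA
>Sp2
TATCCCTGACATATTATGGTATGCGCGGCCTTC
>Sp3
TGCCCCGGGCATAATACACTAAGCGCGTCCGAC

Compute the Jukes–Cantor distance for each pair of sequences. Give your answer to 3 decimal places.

d(Sp1,Sp2) = 0.293, d(Sp1,Sp3) = 0.441, d(Sp2,Sp3) = 0.497

Sp1–Sp2: 8/33 sites differ → p ≈ 0.242424, d = −0.75 ln(1 − 0.323232) = 0.292820 ≈ 0.293.
Sp1–Sp3: 11/33 sites differ → p ≈ 0.333333, d = −0.75 ln(1 − 0.444444) = 0.440839 ≈ 0.441.
Sp2–Sp3: 12/33 sites differ → p ≈ 0.363636, d = −0.75 ln(1 − 0.484848) = 0.497470 ≈ 0.497.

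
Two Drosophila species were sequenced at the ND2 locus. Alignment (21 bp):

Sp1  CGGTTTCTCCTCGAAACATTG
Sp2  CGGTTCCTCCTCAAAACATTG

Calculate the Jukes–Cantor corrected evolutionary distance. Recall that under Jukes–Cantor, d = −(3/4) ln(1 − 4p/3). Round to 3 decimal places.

0.102

The sequences differ at 2 of 21 sites (6, 13), so p = 2/21 ≈ 0.095238.
d = −(3/4) ln(1 − 4p/3) = −0.75 ln(1 − 0.126984) = −0.75 ln(0.873016)
  = −0.75 × (-0.135801) = 0.101851 substitutions/site.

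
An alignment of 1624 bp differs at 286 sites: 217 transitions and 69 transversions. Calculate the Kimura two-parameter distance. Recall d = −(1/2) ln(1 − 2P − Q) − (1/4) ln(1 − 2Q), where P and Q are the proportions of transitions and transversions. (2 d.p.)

0.21

P = 217/1624 ≈ 0.133621 and Q = 69/1624 ≈ 0.042488.
Under the Kimura two-parameter model, d = −½ ln(1 − 2P − Q) − ¼ ln(1 − 2Q).
1 − 2P − Q = 0.69027, giving −½ ln(0.69027) = 0.185336.
1 − 2Q = 0.915024, giving −¼ ln(0.915024) = 0.022201.
d = 0.185336 + 0.022201 = 0.207537.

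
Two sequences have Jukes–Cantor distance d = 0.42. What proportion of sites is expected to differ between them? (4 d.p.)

0.3216

p = (3/4)(1 − e^(−4d/3)) = 0.75 × (1 − e^(-0.56)) = 0.75 × (1 − 0.571209) = 0.321593.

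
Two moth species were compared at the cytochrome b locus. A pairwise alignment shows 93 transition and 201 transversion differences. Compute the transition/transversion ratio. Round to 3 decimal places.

0.463

R = 93/201 = 0.462686… ≈ 0.463 (to 3 d.p.).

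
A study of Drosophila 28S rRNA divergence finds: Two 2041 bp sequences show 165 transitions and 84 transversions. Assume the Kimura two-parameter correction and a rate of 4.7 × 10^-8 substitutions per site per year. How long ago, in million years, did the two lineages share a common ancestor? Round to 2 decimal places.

P = 165/2041 ≈ 0.080843 and Q = 84/2041 ≈ 0.041156.
Under the Kimura two-parameter model, d = −½ ln(1 − 2P − Q) − ¼ ln(1 − 2Q).
1 − 2P − Q = 0.797158, giving −½ ln(0.797158) = 0.113351.
1 − 2Q = 0.917688, giving −¼ ln(0.917688) = 0.021474.
d = 0.113351 + 0.021474 = 0.134825.
Under a molecular clock d = 2μt, so t = d/(2μ) = 0.134825 / (2 × 4.7 × 10^-8) = 1.43 million years.

1.43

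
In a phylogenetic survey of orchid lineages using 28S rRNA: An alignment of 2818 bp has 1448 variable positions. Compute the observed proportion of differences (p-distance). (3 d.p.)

p = 1448/2818 = 0.513839… ≈ 0.514 (to 3 d.p.).

0.514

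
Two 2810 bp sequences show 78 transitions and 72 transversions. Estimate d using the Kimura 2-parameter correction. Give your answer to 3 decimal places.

P = 78/2810 ≈ 0.027758 and Q = 72/2810 ≈ 0.025623.
Under the Kimura two-parameter model, d = −½ ln(1 − 2P − Q) − ¼ ln(1 − 2Q).
1 − 2P − Q = 0.918861, giving −½ ln(0.918861) = 0.042310.
1 − 2Q = 0.948754, giving −¼ ln(0.948754) = 0.013151.
d = 0.042310 + 0.013151 = 0.055461.

0.055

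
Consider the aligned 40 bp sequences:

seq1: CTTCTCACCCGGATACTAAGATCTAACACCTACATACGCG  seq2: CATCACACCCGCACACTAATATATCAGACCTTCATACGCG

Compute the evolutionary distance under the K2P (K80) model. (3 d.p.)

0.272

Of 40 sites, 1 differences are transitions and 8 are transversions, so P = 1/40 = 0.025 and Q = 8/40 = 0.2.
Under the Kimura two-parameter model, d = −½ ln(1 − 2P − Q) − ¼ ln(1 − 2Q).
1 − 2P − Q = 0.75, giving −½ ln(0.75) = 0.143841.
1 − 2Q = 0.6, giving −¼ ln(0.6) = 0.127706.
d = 0.143841 + 0.127706 = 0.271547.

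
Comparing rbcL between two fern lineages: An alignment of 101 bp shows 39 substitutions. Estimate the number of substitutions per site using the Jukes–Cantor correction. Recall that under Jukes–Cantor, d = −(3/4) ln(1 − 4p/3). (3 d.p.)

0.542

p = 39/101 ≈ 0.386139.
d = −(3/4) ln(1 − 4p/3) = −0.75 ln(1 − 0.514852) = −0.75 ln(0.485148)
  = −0.75 × (-0.723301) = 0.542476 substitutions/site.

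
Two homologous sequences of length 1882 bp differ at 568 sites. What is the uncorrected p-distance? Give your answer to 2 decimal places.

0.30

p = 568/1882 = 0.301806… ≈ 0.30 (to 2 d.p.).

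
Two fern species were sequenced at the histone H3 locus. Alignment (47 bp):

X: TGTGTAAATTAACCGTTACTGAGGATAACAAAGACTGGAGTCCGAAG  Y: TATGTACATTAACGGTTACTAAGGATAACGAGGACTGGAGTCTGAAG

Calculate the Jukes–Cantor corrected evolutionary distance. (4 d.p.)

0.1660

The sequences differ at 7 of 47 sites (2, 7, 14, 21, 30, 32, 43), so p = 7/47 ≈ 0.148936.
d = −(3/4) ln(1 − 4p/3) = −0.75 ln(1 − 0.198581) = −0.75 ln(0.801419)
  = −0.75 × (-0.221371) = 0.166028 substitutions/site.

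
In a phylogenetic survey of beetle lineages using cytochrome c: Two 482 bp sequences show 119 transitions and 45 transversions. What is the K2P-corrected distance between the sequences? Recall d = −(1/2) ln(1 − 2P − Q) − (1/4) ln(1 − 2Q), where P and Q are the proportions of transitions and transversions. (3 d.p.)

P = 119/482 ≈ 0.246888 and Q = 45/482 ≈ 0.093361.
Under the Kimura two-parameter model, d = −½ ln(1 − 2P − Q) − ¼ ln(1 − 2Q).
1 − 2P − Q = 0.412863, giving −½ ln(0.412863) = 0.442320.
1 − 2Q = 0.813278, giving −¼ ln(0.813278) = 0.051671.
d = 0.442320 + 0.051671 = 0.493991.

0.494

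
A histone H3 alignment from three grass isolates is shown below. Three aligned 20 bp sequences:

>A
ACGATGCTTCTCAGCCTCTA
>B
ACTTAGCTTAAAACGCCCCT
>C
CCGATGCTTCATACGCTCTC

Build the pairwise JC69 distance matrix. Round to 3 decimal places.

d(A,B) = 0.991, d(A,C) = 0.383, d(B,C) = 0.687

A–B: 11/20 sites differ → p = 0.55, d = −0.75 ln(1 − 0.733333) = 0.991316 ≈ 0.991.
A–C: 6/20 sites differ → p = 0.3, d = −0.75 ln(1 − 0.4) = 0.383119 ≈ 0.383.
B–C: 9/20 sites differ → p = 0.45, d = −0.75 ln(1 − 0.6) = 0.687218 ≈ 0.687.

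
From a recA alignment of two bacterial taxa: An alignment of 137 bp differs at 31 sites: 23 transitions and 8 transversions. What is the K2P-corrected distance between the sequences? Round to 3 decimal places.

0.282

P = 23/137 ≈ 0.167883 and Q = 8/137 ≈ 0.058394.
Under the Kimura two-parameter model, d = −½ ln(1 − 2P − Q) − ¼ ln(1 − 2Q).
1 − 2P − Q = 0.60584, giving −½ ln(0.60584) = 0.250570.
1 − 2Q = 0.883212, giving −¼ ln(0.883212) = 0.031048.
d = 0.250570 + 0.031048 = 0.281618.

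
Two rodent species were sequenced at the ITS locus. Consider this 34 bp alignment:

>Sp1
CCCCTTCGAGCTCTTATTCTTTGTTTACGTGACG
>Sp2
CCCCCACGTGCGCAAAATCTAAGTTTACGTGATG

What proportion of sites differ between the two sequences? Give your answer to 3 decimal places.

The sequences differ at 10 of 34 positions (sites 5, 6, 9, 12, 14, 15, 17, 21, 22, 33).
p = 10/34 = 0.294117… ≈ 0.294 (to 3 d.p.).

0.294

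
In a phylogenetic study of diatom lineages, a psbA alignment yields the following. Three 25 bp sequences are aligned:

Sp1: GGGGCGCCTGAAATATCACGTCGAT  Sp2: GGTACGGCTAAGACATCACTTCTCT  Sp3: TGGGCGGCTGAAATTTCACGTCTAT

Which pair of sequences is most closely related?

Sp1–Sp2: 9/25 differ, p = 0.360, d = 0.490.
Sp1–Sp3: 4/25 differ, p = 0.160, d = 0.180.
Sp2–Sp3: 9/25 differ, p = 0.360, d = 0.490.
The smallest distance is between Sp1 and Sp3.

Sp1 and Sp3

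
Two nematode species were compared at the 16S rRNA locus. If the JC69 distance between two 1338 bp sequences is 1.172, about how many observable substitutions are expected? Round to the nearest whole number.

Invert JC69: p = (3/4)(1 − e^(−4d/3)) = 0.75 × (1 − e^(-1.562667)) = 0.75 × (1 − 0.209576) = 0.592818.
Expected differing sites = pL ≈ 0.592818 × 1338 = 793.190484 ≈ 793.

793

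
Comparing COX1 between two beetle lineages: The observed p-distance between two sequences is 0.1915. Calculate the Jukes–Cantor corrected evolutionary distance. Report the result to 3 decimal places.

0.221

d = −(3/4) ln(1 − 4p/3) = −0.75 ln(1 − 0.255333) = −0.75 ln(0.744667)
  = −0.75 × (-0.294818) = 0.221114 substitutions/site.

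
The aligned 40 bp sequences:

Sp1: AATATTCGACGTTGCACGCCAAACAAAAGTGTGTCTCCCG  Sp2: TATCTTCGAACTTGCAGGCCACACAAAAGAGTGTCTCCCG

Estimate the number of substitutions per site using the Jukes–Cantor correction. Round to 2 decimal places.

The sequences differ at 7 of 40 sites (1, 4, 10, 11, 17, 22, 30), so p = 7/40 = 0.175.
d = −(3/4) ln(1 − 4p/3) = −0.75 ln(1 − 0.233333) = −0.75 ln(0.766667)
  = −0.75 × (-0.265703) = 0.199277 substitutions/site.

0.20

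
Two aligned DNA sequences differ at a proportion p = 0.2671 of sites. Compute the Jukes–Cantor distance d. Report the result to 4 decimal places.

0.3302

d = −(3/4) ln(1 − 4p/3) = −0.75 ln(1 − 0.356133) = −0.75 ln(0.643867)
  = −0.75 × (-0.440263) = 0.330197 substitutions/site.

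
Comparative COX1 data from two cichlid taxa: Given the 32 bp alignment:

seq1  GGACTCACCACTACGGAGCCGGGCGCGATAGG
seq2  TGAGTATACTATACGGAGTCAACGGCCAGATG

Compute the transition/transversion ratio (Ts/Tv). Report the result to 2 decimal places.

Transitions are A↔G and C↔T; transversions are all other mismatches.
Transitions: 3. Transversions: 12.
R = 3/12 = 0.25.

0.25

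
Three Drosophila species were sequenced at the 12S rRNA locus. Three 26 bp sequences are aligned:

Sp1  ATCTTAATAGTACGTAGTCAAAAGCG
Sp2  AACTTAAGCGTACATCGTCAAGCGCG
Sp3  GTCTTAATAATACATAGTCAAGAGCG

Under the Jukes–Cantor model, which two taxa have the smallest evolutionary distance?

Sp1–Sp2: 7/26 differ, p = 0.269, d = 0.334.
Sp1–Sp3: 4/26 differ, p = 0.154, d = 0.172.
Sp2–Sp3: 7/26 differ, p = 0.269, d = 0.334.
The smallest distance is between Sp1 and Sp3.

Sp1 and Sp3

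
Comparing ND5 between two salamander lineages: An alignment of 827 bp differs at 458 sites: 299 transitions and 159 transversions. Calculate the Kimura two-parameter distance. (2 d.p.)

P = 299/827 ≈ 0.361548 and Q = 159/827 ≈ 0.192261.
Under the Kimura two-parameter model, d = −½ ln(1 − 2P − Q) − ¼ ln(1 − 2Q).
1 − 2P − Q = 0.084643, giving −½ ln(0.084643) = 1.234656.
1 − 2Q = 0.615478, giving −¼ ln(0.615478) = 0.121339.
d = 1.234656 + 0.121339 = 1.355995.

1.36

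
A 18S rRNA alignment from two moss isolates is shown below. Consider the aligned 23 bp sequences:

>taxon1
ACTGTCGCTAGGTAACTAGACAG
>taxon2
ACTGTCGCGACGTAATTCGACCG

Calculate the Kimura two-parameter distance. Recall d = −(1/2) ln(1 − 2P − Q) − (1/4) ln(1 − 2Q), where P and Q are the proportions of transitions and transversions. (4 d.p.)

Of 23 sites, 1 differences are transitions and 4 are transversions, so P = 1/23 ≈ 0.043478 and Q = 4/23 ≈ 0.173913.
Under the Kimura two-parameter model, d = −½ ln(1 − 2P − Q) − ¼ ln(1 − 2Q).
1 − 2P − Q = 0.739131, giving −½ ln(0.739131) = 0.151140.
1 − 2Q = 0.652174, giving −¼ ln(0.652174) = 0.106861.
d = 0.151140 + 0.106861 = 0.258001.

0.2580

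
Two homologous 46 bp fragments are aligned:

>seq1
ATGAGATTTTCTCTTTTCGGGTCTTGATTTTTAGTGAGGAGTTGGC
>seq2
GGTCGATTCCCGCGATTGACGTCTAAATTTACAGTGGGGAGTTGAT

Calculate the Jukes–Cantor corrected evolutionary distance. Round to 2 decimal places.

The sequences differ at 19 of 46 sites, so p = 19/46 ≈ 0.413043.
d = −(3/4) ln(1 − 4p/3) = −0.75 ln(1 − 0.550724) = −0.75 ln(0.449276)
  = −0.75 × (-0.800118) = 0.600089 substitutions/site.

0.60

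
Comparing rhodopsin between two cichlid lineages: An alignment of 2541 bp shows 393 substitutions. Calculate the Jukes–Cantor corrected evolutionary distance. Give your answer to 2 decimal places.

0.17

p = 393/2541 ≈ 0.154664.
d = −(3/4) ln(1 − 4p/3) = −0.75 ln(1 − 0.206219) = −0.75 ln(0.793781)
  = −0.75 × (-0.230948) = 0.173211 substitutions/site.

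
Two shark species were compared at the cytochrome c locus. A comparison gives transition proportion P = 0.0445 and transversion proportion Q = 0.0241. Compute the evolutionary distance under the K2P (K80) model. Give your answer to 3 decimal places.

0.072

Under the Kimura two-parameter model, d = −½ ln(1 − 2P − Q) − ¼ ln(1 − 2Q).
1 − 2P − Q = 0.8869, giving −½ ln(0.8869) = 0.060012.
1 − 2Q = 0.9518, giving −¼ ln(0.9518) = 0.012350.
d = 0.060012 + 0.012350 = 0.072362.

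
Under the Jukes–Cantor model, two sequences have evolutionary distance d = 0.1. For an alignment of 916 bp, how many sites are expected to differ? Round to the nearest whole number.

86

Invert JC69: p = (3/4)(1 − e^(−4d/3)) = 0.75 × (1 − e^(-0.133333)) = 0.75 × (1 − 0.875174) = 0.093620.
Expected differing sites = pL ≈ 0.093620 × 916 = 85.75592 ≈ 86.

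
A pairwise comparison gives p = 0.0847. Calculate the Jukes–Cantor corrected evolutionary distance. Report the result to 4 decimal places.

0.0899

d = −(3/4) ln(1 − 4p/3) = −0.75 ln(1 − 0.112933) = −0.75 ln(0.887067)
  = −0.75 × (-0.119835) = 0.089876 substitutions/site.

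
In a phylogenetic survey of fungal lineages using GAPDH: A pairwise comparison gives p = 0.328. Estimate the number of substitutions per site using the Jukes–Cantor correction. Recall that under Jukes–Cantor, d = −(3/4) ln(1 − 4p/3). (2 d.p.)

d = −(3/4) ln(1 − 4p/3) = −0.75 ln(1 − 0.437333) = −0.75 ln(0.562667)
  = −0.75 × (-0.575067) = 0.431300 substitutions/site.

0.43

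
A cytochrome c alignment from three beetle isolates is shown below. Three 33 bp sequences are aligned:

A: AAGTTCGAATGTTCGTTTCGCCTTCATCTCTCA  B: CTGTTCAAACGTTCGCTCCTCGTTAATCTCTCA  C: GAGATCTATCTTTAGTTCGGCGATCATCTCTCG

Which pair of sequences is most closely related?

A–B: 9/33 differ, p = 0.273, d = 0.339.
A–C: 12/33 differ, p = 0.364, d = 0.497.
B–C: 13/33 differ, p = 0.394, d = 0.559.
The smallest distance is between A and B.

A and B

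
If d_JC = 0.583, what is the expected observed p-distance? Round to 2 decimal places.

p = (3/4)(1 − e^(−4d/3)) = 0.75 × (1 − e^(-0.777333)) = 0.75 × (1 − 0.459630) = 0.405278.

0.41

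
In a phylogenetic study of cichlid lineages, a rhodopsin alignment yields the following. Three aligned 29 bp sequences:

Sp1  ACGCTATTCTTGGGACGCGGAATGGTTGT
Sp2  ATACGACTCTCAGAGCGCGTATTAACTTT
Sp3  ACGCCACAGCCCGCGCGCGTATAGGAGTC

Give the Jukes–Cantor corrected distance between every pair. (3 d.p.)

Sp1–Sp2: 14/29 sites differ → p ≈ 0.482759, d = −0.75 ln(1 − 0.643679) = 0.773942 ≈ 0.774.
Sp1–Sp3: 16/29 sites differ → p ≈ 0.551724, d = −0.75 ln(1 − 0.735632) = 0.997810 ≈ 0.998.
Sp2–Sp3: 14/29 sites differ → p ≈ 0.482759, d = −0.75 ln(1 − 0.643679) = 0.773942 ≈ 0.774.

d(Sp1,Sp2) = 0.774, d(Sp1,Sp3) = 0.998, d(Sp2,Sp3) = 0.774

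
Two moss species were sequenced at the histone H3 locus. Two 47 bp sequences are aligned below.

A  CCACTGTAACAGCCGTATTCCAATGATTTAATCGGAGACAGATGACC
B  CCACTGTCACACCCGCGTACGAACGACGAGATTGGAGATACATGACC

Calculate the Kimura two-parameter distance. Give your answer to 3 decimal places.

0.384

Of 47 sites, 7 differences are transitions and 7 are transversions, so P = 7/47 ≈ 0.148936 and Q = 7/47 ≈ 0.148936.
Under the Kimura two-parameter model, d = −½ ln(1 − 2P − Q) − ¼ ln(1 − 2Q).
1 − 2P − Q = 0.553192, giving −½ ln(0.553192) = 0.296025.
1 − 2Q = 0.702128, giving −¼ ln(0.702128) = 0.088410.
d = 0.296025 + 0.088410 = 0.384435.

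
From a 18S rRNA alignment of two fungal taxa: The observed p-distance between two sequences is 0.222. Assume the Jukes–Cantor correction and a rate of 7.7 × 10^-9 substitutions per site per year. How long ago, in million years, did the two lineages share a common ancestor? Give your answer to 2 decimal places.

d = −(3/4) ln(1 − 4p/3) = −0.75 ln(1 − 0.296) = −0.75 ln(0.704)
  = −0.75 × (-0.350977) = 0.263233 substitutions/site.
Under a molecular clock d = 2μt, so t = d/(2μ) = 0.263233 / (2 × 7.7 × 10^-9) = 17.09 million years.

17.09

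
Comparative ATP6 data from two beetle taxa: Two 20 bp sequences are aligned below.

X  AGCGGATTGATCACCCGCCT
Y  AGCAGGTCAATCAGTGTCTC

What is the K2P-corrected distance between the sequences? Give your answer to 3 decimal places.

Of 20 sites, 7 differences are transitions and 3 are transversions, so P = 7/20 = 0.35 and Q = 3/20 = 0.15.
Under the Kimura two-parameter model, d = −½ ln(1 − 2P − Q) − ¼ ln(1 − 2Q).
1 − 2P − Q = 0.15, giving −½ ln(0.15) = 0.948560.
1 − 2Q = 0.7, giving −¼ ln(0.7) = 0.089169.
d = 0.948560 + 0.089169 = 1.037729.

1.038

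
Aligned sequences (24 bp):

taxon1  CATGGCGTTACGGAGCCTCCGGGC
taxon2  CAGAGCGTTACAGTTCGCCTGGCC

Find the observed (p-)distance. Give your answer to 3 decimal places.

0.375

The sequences differ at 9 of 24 positions (sites 3, 4, 12, 14, 15, 17, 18, 20, 23).
p = 9/24 = 0.375.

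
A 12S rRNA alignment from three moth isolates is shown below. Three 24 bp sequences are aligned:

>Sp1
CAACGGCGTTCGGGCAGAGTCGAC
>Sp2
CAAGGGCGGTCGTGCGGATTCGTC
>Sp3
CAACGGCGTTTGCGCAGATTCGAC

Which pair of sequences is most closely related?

Sp1 and Sp3

Sp1–Sp2: 6/24 differ, p = 0.250, d = 0.304.
Sp1–Sp3: 3/24 differ, p = 0.125, d = 0.137.
Sp2–Sp3: 6/24 differ, p = 0.250, d = 0.304.
The smallest distance is between Sp1 and Sp3.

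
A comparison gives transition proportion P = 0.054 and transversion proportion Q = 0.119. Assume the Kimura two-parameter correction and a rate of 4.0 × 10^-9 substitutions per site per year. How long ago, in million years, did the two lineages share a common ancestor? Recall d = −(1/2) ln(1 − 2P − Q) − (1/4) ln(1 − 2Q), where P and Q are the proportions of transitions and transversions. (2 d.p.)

Under the Kimura two-parameter model, d = −½ ln(1 − 2P − Q) − ¼ ln(1 − 2Q).
1 − 2P − Q = 0.773, giving −½ ln(0.773) = 0.128738.
1 − 2Q = 0.762, giving −¼ ln(0.762) = 0.067952.
d = 0.128738 + 0.067952 = 0.196690.
Under a molecular clock d = 2μt, so t = d/(2μ) = 0.196690 / (2 × 4.0 × 10^-9) = 24.59 million years.

24.59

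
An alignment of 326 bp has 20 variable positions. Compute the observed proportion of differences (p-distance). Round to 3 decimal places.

p = 20/326 = 0.061349… ≈ 0.061 (to 3 d.p.).

0.061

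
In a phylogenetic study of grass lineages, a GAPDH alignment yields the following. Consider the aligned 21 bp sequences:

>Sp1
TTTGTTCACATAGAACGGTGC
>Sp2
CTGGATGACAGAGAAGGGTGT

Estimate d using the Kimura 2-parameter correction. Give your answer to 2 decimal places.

0.44

Of 21 sites, 2 differences are transitions and 5 are transversions, so P = 2/21 ≈ 0.095238 and Q = 5/21 ≈ 0.238095.
Under the Kimura two-parameter model, d = −½ ln(1 − 2P − Q) − ¼ ln(1 − 2Q).
1 − 2P − Q = 0.571429, giving −½ ln(0.571429) = 0.279808.
1 − 2Q = 0.52381, giving −¼ ln(0.52381) = 0.161657.
d = 0.279808 + 0.161657 = 0.441465.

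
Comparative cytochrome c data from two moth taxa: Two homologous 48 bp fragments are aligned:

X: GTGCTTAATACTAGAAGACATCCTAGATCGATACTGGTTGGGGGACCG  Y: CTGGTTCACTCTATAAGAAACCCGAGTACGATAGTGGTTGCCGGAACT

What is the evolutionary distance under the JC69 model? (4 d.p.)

The sequences differ at 16 of 48 sites, so p = 16/48 ≈ 0.333333.
d = −(3/4) ln(1 − 4p/3) = −0.75 ln(1 − 0.444444) = −0.75 ln(0.555556)
  = −0.75 × (-0.587786) = 0.440840 substitutions/site.

0.4408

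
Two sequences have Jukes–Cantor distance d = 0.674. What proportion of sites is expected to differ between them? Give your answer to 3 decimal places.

p = (3/4)(1 − e^(−4d/3)) = 0.75 × (1 − e^(-0.898667)) = 0.75 × (1 − 0.407112) = 0.444666.

0.445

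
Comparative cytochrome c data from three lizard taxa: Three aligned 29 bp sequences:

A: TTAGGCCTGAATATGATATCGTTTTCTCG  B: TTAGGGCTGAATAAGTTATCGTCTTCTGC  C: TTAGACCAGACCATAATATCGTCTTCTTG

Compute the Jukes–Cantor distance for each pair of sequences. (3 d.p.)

d(A,B) = 0.242, d(A,C) = 0.291, d(B,C) = 0.462

A–B: 6/29 sites differ → p ≈ 0.206897, d = −0.75 ln(1 − 0.275863) = 0.242081 ≈ 0.242.
A–C: 7/29 sites differ → p ≈ 0.241379, d = −0.75 ln(1 − 0.321839) = 0.291278 ≈ 0.291.
B–C: 10/29 sites differ → p ≈ 0.344828, d = −0.75 ln(1 − 0.459771) = 0.461822 ≈ 0.462.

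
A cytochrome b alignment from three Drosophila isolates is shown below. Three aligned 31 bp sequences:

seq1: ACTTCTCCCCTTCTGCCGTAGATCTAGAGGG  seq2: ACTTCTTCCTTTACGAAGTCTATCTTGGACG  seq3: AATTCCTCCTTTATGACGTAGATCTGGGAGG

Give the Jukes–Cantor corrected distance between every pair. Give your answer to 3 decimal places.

d(seq1,seq2) = 0.544, d(seq1,seq3) = 0.367, d(seq2,seq3) = 0.316

seq1–seq2: 12/31 sites differ → p ≈ 0.387097, d = −0.75 ln(1 − 0.516129) = 0.544453 ≈ 0.544.
seq1–seq3: 9/31 sites differ → p ≈ 0.290323, d = −0.75 ln(1 − 0.387097) = 0.367161 ≈ 0.367.
seq2–seq3: 8/31 sites differ → p ≈ 0.258065, d = −0.75 ln(1 − 0.344087) = 0.316295 ≈ 0.316.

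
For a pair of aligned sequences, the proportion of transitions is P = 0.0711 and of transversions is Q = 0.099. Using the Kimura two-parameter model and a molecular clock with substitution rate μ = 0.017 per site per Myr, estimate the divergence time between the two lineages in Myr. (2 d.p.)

5.68

Under the Kimura two-parameter model, d = −½ ln(1 − 2P − Q) − ¼ ln(1 − 2Q).
1 − 2P − Q = 0.7588, giving −½ ln(0.7588) = 0.138009.
1 − 2Q = 0.802, giving −¼ ln(0.802) = 0.055162.
d = 0.138009 + 0.055162 = 0.193171.
Under a molecular clock d = 2μt, so t = d/(2μ) = 0.193171 / (2 × 0.017) = 5.68 Myr.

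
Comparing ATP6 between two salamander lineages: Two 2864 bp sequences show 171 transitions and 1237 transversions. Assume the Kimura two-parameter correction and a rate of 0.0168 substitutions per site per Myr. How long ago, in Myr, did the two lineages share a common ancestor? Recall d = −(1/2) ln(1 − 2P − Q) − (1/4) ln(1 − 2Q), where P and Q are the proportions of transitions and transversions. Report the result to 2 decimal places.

P = 171/2864 ≈ 0.059707 and Q = 1237/2864 ≈ 0.431913.
Under the Kimura two-parameter model, d = −½ ln(1 − 2P − Q) − ¼ ln(1 − 2Q).
1 − 2P − Q = 0.448673, giving −½ ln(0.448673) = 0.400730.
1 − 2Q = 0.136174, giving −¼ ln(0.136174) = 0.498455.
d = 0.400730 + 0.498455 = 0.899185.
Under a molecular clock d = 2μt, so t = d/(2μ) = 0.899185 / (2 × 0.0168) = 26.76 Myr.

26.76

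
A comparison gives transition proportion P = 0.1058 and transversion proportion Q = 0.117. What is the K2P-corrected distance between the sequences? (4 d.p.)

Under the Kimura two-parameter model, d = −½ ln(1 − 2P − Q) − ¼ ln(1 − 2Q).
1 − 2P − Q = 0.6714, giving −½ ln(0.6714) = 0.199195.
1 − 2Q = 0.766, giving −¼ ln(0.766) = 0.066643.
d = 0.199195 + 0.066643 = 0.265838.

0.2658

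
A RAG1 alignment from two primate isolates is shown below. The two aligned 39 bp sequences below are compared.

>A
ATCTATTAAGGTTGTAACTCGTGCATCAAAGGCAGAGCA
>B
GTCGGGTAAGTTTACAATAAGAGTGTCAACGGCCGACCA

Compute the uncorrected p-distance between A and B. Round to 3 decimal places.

0.410

The sequences differ at 16 of 39 positions.
p = 16/39 = 0.410256… ≈ 0.410 (to 3 d.p.).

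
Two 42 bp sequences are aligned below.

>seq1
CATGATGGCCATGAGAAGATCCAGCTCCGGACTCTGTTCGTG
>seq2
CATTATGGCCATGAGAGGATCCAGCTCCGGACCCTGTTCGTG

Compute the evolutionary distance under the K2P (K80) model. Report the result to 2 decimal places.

Of 42 sites, 2 differences are transitions and 1 are transversions, so P = 2/42 ≈ 0.047619 and Q = 1/42 ≈ 0.02381.
Under the Kimura two-parameter model, d = −½ ln(1 − 2P − Q) − ¼ ln(1 − 2Q).
1 − 2P − Q = 0.880952, giving −½ ln(0.880952) = 0.063376.
1 − 2Q = 0.95238, giving −¼ ln(0.95238) = 0.012198.
d = 0.063376 + 0.012198 = 0.075574.

0.08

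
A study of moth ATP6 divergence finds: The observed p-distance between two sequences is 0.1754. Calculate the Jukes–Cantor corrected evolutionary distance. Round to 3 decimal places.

d = −(3/4) ln(1 − 4p/3) = −0.75 ln(1 − 0.233867) = −0.75 ln(0.766133)
  = −0.75 × (-0.266399) = 0.199799 substitutions/site.

0.200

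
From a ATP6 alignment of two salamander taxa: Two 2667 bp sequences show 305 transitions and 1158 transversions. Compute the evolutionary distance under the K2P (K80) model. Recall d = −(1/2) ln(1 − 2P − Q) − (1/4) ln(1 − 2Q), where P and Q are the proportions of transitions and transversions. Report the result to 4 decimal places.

1.0507

P = 305/2667 ≈ 0.114361 and Q = 1158/2667 ≈ 0.434196.
Under the Kimura two-parameter model, d = −½ ln(1 − 2P − Q) − ¼ ln(1 − 2Q).
1 − 2P − Q = 0.337082, giving −½ ln(0.337082) = 0.543715.
1 − 2Q = 0.131608, giving −¼ ln(0.131608) = 0.506982.
d = 0.543715 + 0.506982 = 1.050697.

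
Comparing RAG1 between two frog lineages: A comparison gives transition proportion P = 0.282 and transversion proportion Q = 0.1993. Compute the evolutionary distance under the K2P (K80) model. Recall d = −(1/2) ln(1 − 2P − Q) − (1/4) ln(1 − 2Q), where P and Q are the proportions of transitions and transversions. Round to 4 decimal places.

0.8476

Under the Kimura two-parameter model, d = −½ ln(1 − 2P − Q) − ¼ ln(1 − 2Q).
1 − 2P − Q = 0.2367, giving −½ ln(0.2367) = 0.720481.
1 − 2Q = 0.6014, giving −¼ ln(0.6014) = 0.127124.
d = 0.720481 + 0.127124 = 0.847605.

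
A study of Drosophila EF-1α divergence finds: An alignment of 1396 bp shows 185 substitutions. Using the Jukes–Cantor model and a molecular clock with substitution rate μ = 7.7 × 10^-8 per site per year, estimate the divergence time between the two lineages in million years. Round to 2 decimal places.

0.95

p = 185/1396 ≈ 0.132521.
d = −(3/4) ln(1 − 4p/3) = −0.75 ln(1 − 0.176695) = −0.75 ln(0.823305)
  = −0.75 × (-0.194429) = 0.145822 substitutions/site.
Under a molecular clock d = 2μt, so t = d/(2μ) = 0.145822 / (2 × 7.7 × 10^-8) = 0.95 million years.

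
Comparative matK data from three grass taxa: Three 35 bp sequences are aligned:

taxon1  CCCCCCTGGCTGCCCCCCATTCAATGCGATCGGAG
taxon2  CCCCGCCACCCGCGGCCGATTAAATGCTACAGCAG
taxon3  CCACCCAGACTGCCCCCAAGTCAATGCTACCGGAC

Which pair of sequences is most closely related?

taxon1 and taxon3

taxon1–taxon2: 13/35 differ, p = 0.371, d = 0.513.
taxon1–taxon3: 8/35 differ, p = 0.229, d = 0.273.
taxon2–taxon3: 14/35 differ, p = 0.400, d = 0.572.
The smallest distance is between taxon1 and taxon3.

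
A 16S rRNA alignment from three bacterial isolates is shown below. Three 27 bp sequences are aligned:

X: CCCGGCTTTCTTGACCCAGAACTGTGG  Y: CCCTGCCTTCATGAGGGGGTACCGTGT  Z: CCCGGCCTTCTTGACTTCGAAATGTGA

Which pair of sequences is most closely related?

X and Z

X–Y: 10/27 differ, p = 0.370, d = 0.511.
X–Z: 6/27 differ, p = 0.222, d = 0.264.
Y–Z: 10/27 differ, p = 0.370, d = 0.511.
The smallest distance is between X and Z.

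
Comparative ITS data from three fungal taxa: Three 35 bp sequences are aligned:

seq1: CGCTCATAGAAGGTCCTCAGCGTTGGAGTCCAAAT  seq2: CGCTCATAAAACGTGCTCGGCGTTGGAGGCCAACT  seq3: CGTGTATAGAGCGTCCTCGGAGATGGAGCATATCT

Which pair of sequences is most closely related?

seq1 and seq2

seq1–seq2: 6/35 differ, p = 0.171, d = 0.195.
seq1–seq3: 13/35 differ, p = 0.371, d = 0.513.
seq2–seq3: 12/35 differ, p = 0.343, d = 0.458.
The smallest distance is between seq1 and seq2.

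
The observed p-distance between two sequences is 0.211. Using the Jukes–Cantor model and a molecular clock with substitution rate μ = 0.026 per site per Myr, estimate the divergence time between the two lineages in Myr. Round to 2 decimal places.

d = −(3/4) ln(1 − 4p/3) = −0.75 ln(1 − 0.281333) = −0.75 ln(0.718667)
  = −0.75 × (-0.330357) = 0.247768 substitutions/site.
Under a molecular clock d = 2μt, so t = d/(2μ) = 0.247768 / (2 × 0.026) = 4.76 Myr.

4.76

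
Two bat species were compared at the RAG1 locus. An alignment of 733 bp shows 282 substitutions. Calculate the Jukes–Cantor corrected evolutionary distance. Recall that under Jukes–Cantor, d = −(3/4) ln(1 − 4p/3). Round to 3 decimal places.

0.540

p = 282/733 ≈ 0.38472.
d = −(3/4) ln(1 − 4p/3) = −0.75 ln(1 − 0.51296) = −0.75 ln(0.48704)
  = −0.75 × (-0.719409) = 0.539557 substitutions/site.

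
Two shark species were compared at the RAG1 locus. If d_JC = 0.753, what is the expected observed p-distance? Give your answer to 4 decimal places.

p = (3/4)(1 − e^(−4d/3)) = 0.75 × (1 − e^(-1.004)) = 0.75 × (1 − 0.366411) = 0.475192.

0.4752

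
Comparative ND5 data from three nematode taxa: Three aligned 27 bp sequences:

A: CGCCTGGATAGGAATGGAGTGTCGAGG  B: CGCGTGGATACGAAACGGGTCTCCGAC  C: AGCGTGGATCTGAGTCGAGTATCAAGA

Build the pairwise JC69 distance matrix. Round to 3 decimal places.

d(A,B) = 0.511, d(A,C) = 0.441, d(B,C) = 0.588

A–B: 10/27 sites differ → p ≈ 0.37037, d = −0.75 ln(1 − 0.493827) = 0.510658 ≈ 0.511.
A–C: 9/27 sites differ → p ≈ 0.333333, d = −0.75 ln(1 − 0.444444) = 0.440839 ≈ 0.441.
B–C: 11/27 sites differ → p ≈ 0.407407, d = −0.75 ln(1 − 0.543209) = 0.587647 ≈ 0.588.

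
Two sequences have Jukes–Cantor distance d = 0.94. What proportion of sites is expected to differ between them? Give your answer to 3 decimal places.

0.536

p = (3/4)(1 − e^(−4d/3)) = 0.75 × (1 − e^(-1.253333)) = 0.75 × (1 − 0.285551) = 0.535837.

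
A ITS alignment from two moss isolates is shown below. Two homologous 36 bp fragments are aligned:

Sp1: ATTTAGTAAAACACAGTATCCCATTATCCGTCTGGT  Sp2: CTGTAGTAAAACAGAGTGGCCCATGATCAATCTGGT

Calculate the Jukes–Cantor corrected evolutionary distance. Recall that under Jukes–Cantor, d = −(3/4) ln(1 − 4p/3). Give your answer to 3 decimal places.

The sequences differ at 8 of 36 sites (1, 3, 14, 18, 19, 25, 29, 30), so p = 8/36 ≈ 0.222222.
d = −(3/4) ln(1 − 4p/3) = −0.75 ln(1 − 0.296296) = −0.75 ln(0.703704)
  = −0.75 × (-0.351397) = 0.263548 substitutions/site.

0.264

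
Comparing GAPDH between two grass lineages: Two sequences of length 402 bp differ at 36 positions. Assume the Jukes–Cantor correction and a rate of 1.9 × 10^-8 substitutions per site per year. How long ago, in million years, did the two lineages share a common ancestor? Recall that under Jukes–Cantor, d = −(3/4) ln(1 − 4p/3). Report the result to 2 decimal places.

p = 36/402 ≈ 0.089552.
d = −(3/4) ln(1 − 4p/3) = −0.75 ln(1 − 0.119403) = −0.75 ln(0.880597)
  = −0.75 × (-0.127155) = 0.095366 substitutions/site.
Under a molecular clock d = 2μt, so t = d/(2μ) = 0.095366 / (2 × 1.9 × 10^-8) = 2.51 million years.

2.51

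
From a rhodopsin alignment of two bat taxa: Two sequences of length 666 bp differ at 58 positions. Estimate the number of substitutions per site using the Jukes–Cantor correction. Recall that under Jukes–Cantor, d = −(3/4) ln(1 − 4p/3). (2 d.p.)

p = 58/666 ≈ 0.087087.
d = −(3/4) ln(1 − 4p/3) = −0.75 ln(1 − 0.116116) = −0.75 ln(0.883884)
  = −0.75 × (-0.123429) = 0.092572 substitutions/site.

0.09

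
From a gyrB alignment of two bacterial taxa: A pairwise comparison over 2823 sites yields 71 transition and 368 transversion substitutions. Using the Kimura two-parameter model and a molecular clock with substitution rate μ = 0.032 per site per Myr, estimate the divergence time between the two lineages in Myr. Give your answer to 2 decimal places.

P = 71/2823 ≈ 0.025151 and Q = 368/2823 ≈ 0.130358.
Under the Kimura two-parameter model, d = −½ ln(1 − 2P − Q) − ¼ ln(1 − 2Q).
1 − 2P − Q = 0.81934, giving −½ ln(0.81934) = 0.099628.
1 − 2Q = 0.739284, giving −¼ ln(0.739284) = 0.075518.
d = 0.099628 + 0.075518 = 0.175146.
Under a molecular clock d = 2μt, so t = d/(2μ) = 0.175146 / (2 × 0.032) = 2.74 Myr.

2.74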